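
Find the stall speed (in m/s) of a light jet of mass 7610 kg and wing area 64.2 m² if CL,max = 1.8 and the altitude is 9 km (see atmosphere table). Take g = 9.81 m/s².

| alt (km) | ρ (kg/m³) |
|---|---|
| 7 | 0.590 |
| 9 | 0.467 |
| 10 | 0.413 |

V_stall = 52.6 m/s

At 9 km, from the table: ρ = 0.467 kg/m³.
At stall, lift equals weight: L = W = m·g = 7610 × 9.81 = 74650 N.
From L = ½ρV²S·CL,max = W: V_stall = √(2W/(ρSCL,max)) = √(2·74650/(0.467·64.2·1.8))
V_stall = √2767 = 52.6 m/s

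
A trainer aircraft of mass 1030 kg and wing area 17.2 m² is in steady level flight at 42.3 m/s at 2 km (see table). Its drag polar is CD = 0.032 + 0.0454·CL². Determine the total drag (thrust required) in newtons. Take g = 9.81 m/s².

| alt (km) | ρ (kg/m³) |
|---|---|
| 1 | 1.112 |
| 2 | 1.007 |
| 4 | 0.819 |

D = 795 N

At 2 km, from the table: ρ = 1.007 kg/m³.
Level flight ⇒ L = W = m·g = 1030 × 9.81 = 10104 N.
Dynamic pressure q = 0.5 × 1.007 × 42.3² = 900.9 Pa.
Required CL = L/(qS) = 10104/(900.9·17.2) = 0.6521.
CD = 0.032 + 0.0454 × 0.6521² = 0.0513.
D = q·S·CD = 900.9 × 17.2 × 0.0513 = 795 N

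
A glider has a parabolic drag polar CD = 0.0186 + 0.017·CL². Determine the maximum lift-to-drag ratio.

(L/D)max = 28.1

For CD = CD0 + K·CL², (L/D)max occurs at CL* = √(CD0/K) and equals 1/(2√(K·CD0)).
(L/D)max = 1/(2√(0.017 × 0.0186)) = 1/(2 × 0.01778) = 28.1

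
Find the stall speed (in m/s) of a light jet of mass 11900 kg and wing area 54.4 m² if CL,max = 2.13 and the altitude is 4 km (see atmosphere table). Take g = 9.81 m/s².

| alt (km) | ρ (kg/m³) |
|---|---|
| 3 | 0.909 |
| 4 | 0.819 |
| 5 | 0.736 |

At 4 km, from the table: ρ = 0.819 kg/m³.
At stall, lift equals weight: L = W = m·g = 11900 × 9.81 = 1.167×10^5 N.
From L = ½ρV²S·CL,max = W: V_stall = √(2W/(ρSCL,max)) = √(2·1.167×10^5/(0.819·54.4·2.13))
V_stall = √2460 = 49.6 m/s

V_stall = 49.6 m/s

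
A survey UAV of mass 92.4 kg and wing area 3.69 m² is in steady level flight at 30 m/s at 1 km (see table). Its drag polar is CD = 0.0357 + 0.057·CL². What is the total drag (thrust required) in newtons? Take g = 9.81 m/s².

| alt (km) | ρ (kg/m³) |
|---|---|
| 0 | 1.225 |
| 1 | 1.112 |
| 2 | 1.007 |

D = 91.3 N

At 1 km, from the table: ρ = 1.112 kg/m³.
Level flight ⇒ L = W = m·g = 92.4 × 9.81 = 906.44 N.
q = ½ρv² = ½ × 1.112 × 30² = 500.4 Pa.
Required CL = L/(qS) = 906.44/(500.4·3.69) = 0.4909.
CD = 0.0357 + 0.057 × 0.4909² = 0.04944.
D = q·S·CD = 500.4 × 3.69 × 0.04944 = 91.28 N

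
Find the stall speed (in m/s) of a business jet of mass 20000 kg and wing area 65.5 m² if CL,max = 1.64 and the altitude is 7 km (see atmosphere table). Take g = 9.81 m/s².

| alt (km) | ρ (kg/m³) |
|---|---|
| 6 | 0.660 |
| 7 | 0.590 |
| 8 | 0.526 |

V_stall = 78.7 m/s

At 7 km, from the table: ρ = 0.590 kg/m³.
At stall, lift equals weight: L = W = m·g = 20000 × 9.81 = 1.962×10^5 N.
From L = ½ρV²S·CL,max = W: V_stall = √(2W/(ρSCL,max)) = √(2·1.962×10^5/(0.59·65.5·1.64))
V_stall = √6191 = 78.7 m/s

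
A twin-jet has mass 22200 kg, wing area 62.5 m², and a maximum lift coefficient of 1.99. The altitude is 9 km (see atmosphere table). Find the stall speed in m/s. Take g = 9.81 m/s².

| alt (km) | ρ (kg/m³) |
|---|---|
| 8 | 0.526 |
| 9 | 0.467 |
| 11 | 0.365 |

At 9 km, from the table: ρ = 0.467 kg/m³.
Weight W = mg = 22200 × 9.81 = 2.178×10^5 N.
V_stall = √(2W/(ρ·S·CL,max)) = √(2 × 2.178×10^5 / (0.467 × 62.5 × 1.99))
V_stall = √7499 = 86.6 m/s

V_stall = 86.6 m/s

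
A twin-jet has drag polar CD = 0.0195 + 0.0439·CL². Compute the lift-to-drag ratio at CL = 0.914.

CD = 0.0195 + 0.0439 × 0.914² = 0.05617
L/D = CL/CD = 0.914 / 0.05617 = 16.3

L/D = 16.3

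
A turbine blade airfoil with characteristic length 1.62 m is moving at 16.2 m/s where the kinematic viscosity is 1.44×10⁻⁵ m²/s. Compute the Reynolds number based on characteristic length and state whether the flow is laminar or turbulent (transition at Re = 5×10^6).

Re = v·c/ν = 16.2 × 1.62 / (1.44×10⁻⁵) = 1.82×10^6
Since 1.82×10^6 < 5×10^6, the flow is laminar.

Re = 1.82×10^6 (laminar)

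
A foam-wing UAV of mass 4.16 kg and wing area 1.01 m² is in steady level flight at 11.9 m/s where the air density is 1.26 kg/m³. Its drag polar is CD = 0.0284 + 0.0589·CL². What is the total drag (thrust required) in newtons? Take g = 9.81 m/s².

Weight W = mg = 4.16 × 9.81 = 40.81 N; in level flight L = W.
q = ½ρv² = ½ × 1.26 × 11.9² = 89.21 Pa.
Required CL = L/(qS) = 40.81/(89.21·1.01) = 0.4529.
CD = 0.0284 + 0.0589 × 0.4529² = 0.04048.
D = q·S·CD = 89.21 × 1.01 × 0.04048 = 3.648 N

D = 3.65 N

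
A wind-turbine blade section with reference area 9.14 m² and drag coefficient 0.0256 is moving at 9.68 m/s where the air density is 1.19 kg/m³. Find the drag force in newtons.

D = ½ρv²S·CD = ½ × 1.19 × 9.68² × 9.14 × 0.0256 = 13 N

D = 13 N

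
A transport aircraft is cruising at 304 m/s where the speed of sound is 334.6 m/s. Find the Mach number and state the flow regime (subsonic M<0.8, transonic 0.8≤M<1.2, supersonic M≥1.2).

M = 0.909 (transonic)

M = v/a = 304 / 334.6 = 0.909
M = 0.909 → transonic.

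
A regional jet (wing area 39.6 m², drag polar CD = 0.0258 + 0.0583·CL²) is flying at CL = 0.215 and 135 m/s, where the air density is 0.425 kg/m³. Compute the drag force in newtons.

CD = 0.0258 + 0.0583 × 0.215² = 0.02849
D = ½ρv²S·CD = ½ × 0.425 × 135² × 39.6 × 0.02849 = 4370 N

D = 4370 N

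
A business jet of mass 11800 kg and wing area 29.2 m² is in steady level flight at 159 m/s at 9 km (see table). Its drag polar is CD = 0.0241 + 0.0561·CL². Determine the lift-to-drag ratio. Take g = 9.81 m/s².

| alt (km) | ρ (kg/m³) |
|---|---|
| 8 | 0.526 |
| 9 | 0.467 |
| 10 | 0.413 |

L/D = 13.6

At 9 km, from the table: ρ = 0.467 kg/m³.
In steady level flight, lift balances weight: W = mg = 11800 × 9.81 = 1.1576×10^5 N.
Dynamic pressure q = 0.5 × 0.467 × 159² = 5903 Pa.
CL = W/(q·S) = 1.1576×10^5 / (5903 × 29.2) = 0.6716.
CD = 0.0241 + 0.0561 × 0.6716² = 0.0494.
L/D = CL/CD = 0.6716 / 0.0494 = 13.6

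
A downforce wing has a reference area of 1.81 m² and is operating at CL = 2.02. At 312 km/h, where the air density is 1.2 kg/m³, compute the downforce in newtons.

L = 16500 N

Convert speed: v = 312 km/h ÷ 3.6 = 86.67 m/s.
L = ½ρv²S·CL = ½ × 1.2 × 86.67² × 1.81 × 2.02 = 16500 N ≈ 16.5 kN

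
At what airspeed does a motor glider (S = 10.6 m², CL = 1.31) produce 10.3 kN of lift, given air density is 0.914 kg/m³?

v = 40.3 m/s

L = ½ρv²S·CL ⇒ v = √(2L/(ρ·S·CL))
v = √(2 × 10300 / (0.914 × 10.6 × 1.31)) = √1623 = 40.3 m/s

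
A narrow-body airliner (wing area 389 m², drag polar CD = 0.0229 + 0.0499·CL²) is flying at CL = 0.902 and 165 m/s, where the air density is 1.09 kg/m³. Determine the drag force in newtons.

CD = 0.0229 + 0.0499 × 0.902² = 0.0635
D = ½ρv²S·CD = ½ × 1.09 × 165² × 389 × 0.0635 = 3.67×10^5 N

D = 3.67×10^5 N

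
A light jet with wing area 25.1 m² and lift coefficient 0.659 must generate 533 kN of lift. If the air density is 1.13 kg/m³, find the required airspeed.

L = ½ρv²S·CL ⇒ v = √(2L/(ρ·S·CL))
v = √(2 × 5.33×10^5 / (1.13 × 25.1 × 0.659)) = √57030 = 239 m/s

v = 239 m/s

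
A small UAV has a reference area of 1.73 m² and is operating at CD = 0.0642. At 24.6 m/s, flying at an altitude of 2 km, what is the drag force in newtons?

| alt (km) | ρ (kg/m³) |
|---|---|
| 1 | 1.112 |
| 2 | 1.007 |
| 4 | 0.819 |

At 2 km, from the table: ρ = 1.007 kg/m³.
Dynamic pressure q = ½ρv² = ½ × 1.007 × 24.6² = 304.7 Pa.
D = q·S·CD = 304.7 × 1.73 × 0.0642 = 33.8 N

D = 33.8 N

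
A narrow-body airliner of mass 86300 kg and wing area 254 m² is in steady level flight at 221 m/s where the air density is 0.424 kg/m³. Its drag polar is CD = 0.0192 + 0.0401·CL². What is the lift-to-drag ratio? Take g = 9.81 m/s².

L/D = 13.8

Weight W = mg = 86300 × 9.81 = 8.466×10^5 N; in level flight L = W.
q = ½ρv² = ½ × 0.424 × 221² = 10350 Pa.
CL = W/(q·S) = 8.466×10^5 / (10350 × 254) = 0.3219.
CD = 0.0192 + 0.0401 × 0.3219² = 0.02336.
L/D = CL/CD = 0.3219 / 0.02336 = 13.8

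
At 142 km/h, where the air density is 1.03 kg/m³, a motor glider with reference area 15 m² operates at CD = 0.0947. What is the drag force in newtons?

D = 1140 N

Convert speed: v = 142 km/h ÷ 3.6 = 39.44 m/s.
D = ½ρv²S·CD = ½ × 1.03 × 39.44² × 15 × 0.0947 = 1140 N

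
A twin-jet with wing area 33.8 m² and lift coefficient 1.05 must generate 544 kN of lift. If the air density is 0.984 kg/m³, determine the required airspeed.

L = ½ρv²S·CL ⇒ v = √(2L/(ρ·S·CL))
v = √(2 × 5.44×10^5 / (0.984 × 33.8 × 1.05)) = √31160 = 177 m/s

v = 177 m/s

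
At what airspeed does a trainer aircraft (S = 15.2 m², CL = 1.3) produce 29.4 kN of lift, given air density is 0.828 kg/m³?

v = 59.9 m/s

L = ½ρv²S·CL ⇒ v = √(2L/(ρ·S·CL))
v = √(2 × 29400 / (0.828 × 15.2 × 1.3)) = √3594 = 59.9 m/s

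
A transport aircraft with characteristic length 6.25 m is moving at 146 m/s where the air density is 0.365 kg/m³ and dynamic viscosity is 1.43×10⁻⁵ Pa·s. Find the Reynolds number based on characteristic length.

Re = ρ·v·c/μ = 0.365 × 146 × 6.25 / (1.43×10⁻⁵) = 2.33×10^7

Re = 2.33×10^7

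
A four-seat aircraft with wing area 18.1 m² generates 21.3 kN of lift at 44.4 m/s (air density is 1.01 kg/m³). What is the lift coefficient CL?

CL = 1.18

From L = ½ρv²S·CL, rearranging gives CL = 2L/(ρv²S).
CL = 2 × 21300 / (1.01 × 44.4² × 18.1) = 1.18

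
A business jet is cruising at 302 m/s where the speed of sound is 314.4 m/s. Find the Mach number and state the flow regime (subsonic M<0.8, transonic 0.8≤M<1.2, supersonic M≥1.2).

M = 0.961 (transonic)

M = v/a = 302 / 314.4 = 0.961
M = 0.961 → transonic.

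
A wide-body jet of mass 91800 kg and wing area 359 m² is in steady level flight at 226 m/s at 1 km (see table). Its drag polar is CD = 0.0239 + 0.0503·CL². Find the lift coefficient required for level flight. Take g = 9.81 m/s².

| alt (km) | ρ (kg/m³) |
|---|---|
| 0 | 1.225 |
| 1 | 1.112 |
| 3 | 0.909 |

At 1 km, from the table: ρ = 1.112 kg/m³.
In steady level flight, lift balances weight: W = mg = 91800 × 9.81 = 9.0056×10^5 N.
Dynamic pressure q = 0.5 × 1.112 × 226² = 28400 Pa.
CL = 2W/(ρv²S) = 2×9.0056×10^5/(1.112×226²×359) = 0.08833.

CL = 0.0883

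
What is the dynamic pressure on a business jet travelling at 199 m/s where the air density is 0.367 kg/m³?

q = 7270 Pa

q = ½ρv² = ½ × 0.367 × 199² = 7270 Pa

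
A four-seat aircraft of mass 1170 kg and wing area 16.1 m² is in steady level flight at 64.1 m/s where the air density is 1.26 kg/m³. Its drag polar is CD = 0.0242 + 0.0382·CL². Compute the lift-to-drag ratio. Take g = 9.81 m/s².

Level flight ⇒ L = W = m·g = 1170 × 9.81 = 11478 N.
Dynamic pressure q = 0.5 × 1.26 × 64.1² = 2589 Pa.
CL = 2W/(ρv²S) = 2×11478/(1.26×64.1²×16.1) = 0.2754.
CD = 0.0242 + 0.0382 × 0.2754² = 0.0271.
L/D = CL/CD = 0.2754 / 0.0271 = 10.2

L/D = 10.2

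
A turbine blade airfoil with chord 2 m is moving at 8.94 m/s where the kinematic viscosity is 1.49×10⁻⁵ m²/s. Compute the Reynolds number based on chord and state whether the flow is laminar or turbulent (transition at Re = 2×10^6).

Re = v·c/ν = 8.94 × 2 / (1.49×10⁻⁵) = 1.2×10^6
Since 1.2×10^6 < 2×10^6, the flow is laminar.

Re = 1.2×10^6 (laminar)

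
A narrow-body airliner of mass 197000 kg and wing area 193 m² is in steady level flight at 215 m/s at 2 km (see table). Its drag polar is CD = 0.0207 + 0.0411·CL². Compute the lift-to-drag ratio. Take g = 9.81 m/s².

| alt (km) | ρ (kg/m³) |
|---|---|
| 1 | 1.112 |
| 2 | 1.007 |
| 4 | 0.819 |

At 2 km, from the table: ρ = 1.007 kg/m³.
Level flight ⇒ L = W = m·g = 197000 × 9.81 = 1.9326×10^6 N.
q = ½ρv² = ½ × 1.007 × 215² = 23270 Pa.
Required CL = L/(qS) = 1.9326×10^6/(23270·193) = 0.4302.
CD = 0.0207 + 0.0411 × 0.4302² = 0.02831.
L/D = CL/CD = 0.4302 / 0.02831 = 15.2

L/D = 15.2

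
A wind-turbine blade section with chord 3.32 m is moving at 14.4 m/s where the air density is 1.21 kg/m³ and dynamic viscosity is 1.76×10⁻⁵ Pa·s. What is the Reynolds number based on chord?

Re = ρ·v·c/μ = 1.21 × 14.4 × 3.32 / (1.76×10⁻⁵) = 3.29×10^6

Re = 3.29×10^6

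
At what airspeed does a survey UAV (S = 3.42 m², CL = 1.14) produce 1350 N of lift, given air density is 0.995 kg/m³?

v = 26.4 m/s

L = ½ρv²S·CL ⇒ v = √(2L/(ρ·S·CL))
v = √(2 × 1350 / (0.995 × 3.42 × 1.14)) = √696 = 26.4 m/s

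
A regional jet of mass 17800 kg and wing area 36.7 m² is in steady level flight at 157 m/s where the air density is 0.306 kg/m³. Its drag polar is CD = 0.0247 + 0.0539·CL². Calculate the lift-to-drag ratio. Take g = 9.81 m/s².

In steady level flight, lift balances weight: W = mg = 17800 × 9.81 = 1.7462×10^5 N.
Dynamic pressure q = 0.5 × 0.306 × 157² = 3771 Pa.
CL = 2W/(ρv²S) = 2×1.7462×10^5/(0.306×157²×36.7) = 1.262.
CD = 0.0247 + 0.0539 × 1.262² = 0.1105.
L/D = CL/CD = 1.262 / 0.1105 = 11.4

L/D = 11.4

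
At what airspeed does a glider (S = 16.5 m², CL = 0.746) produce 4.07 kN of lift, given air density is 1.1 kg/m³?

L = ½ρv²S·CL ⇒ v = √(2L/(ρ·S·CL))
v = √(2 × 4070 / (1.1 × 16.5 × 0.746)) = √601.2 = 24.5 m/s

v = 24.5 m/s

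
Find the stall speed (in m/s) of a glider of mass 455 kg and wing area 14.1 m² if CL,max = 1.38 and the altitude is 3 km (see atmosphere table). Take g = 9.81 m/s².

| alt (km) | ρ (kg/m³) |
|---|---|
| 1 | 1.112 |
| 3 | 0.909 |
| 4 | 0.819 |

At 3 km, from the table: ρ = 0.909 kg/m³.
Stall occurs when L = W at CL,max. W = mg = 455 × 9.81 = 4464 N.
V_stall = √(2W/(ρ·S·CL,max)) = √(2 × 4464 / (0.909 × 14.1 × 1.38))
V_stall = √504.7 = 22.5 m/s

V_stall = 22.5 m/s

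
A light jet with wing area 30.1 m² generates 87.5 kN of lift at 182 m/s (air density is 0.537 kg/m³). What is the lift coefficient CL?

CL = 0.327

From L = ½ρv²S·CL, rearranging gives CL = 2L/(ρv²S).
CL = 2 × 87500 / (0.537 × 182² × 30.1) = 0.327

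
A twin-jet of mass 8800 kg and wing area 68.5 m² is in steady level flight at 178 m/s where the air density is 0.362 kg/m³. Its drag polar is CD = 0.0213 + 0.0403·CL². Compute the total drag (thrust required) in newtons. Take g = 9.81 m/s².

D = 9130 N

In steady level flight, lift balances weight: W = mg = 8800 × 9.81 = 86328 N.
q = ½ρv² = ½ × 0.362 × 178² = 5735 Pa.
CL = 2W/(ρv²S) = 2×86328/(0.362×178²×68.5) = 0.2198.
CD = 0.0213 + 0.0403 × 0.2198² = 0.02325.
D = q·S·CD = 5735 × 68.5 × 0.02325 = 9132 N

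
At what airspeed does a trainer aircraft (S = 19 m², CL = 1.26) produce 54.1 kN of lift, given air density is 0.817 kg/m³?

v = 74.4 m/s

L = ½ρv²S·CL ⇒ v = √(2L/(ρ·S·CL))
v = √(2 × 54100 / (0.817 × 19 × 1.26)) = √5532 = 74.4 m/s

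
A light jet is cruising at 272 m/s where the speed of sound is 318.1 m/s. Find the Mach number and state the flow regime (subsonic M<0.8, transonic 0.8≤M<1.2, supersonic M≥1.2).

M = 0.855 (transonic)

M = v/a = 272 / 318.1 = 0.855
M = 0.855 → transonic.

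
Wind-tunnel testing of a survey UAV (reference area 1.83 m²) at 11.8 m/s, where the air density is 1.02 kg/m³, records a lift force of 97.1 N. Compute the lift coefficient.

CL = 0.747

From L = ½ρv²S·CL, rearranging gives CL = 2L/(ρv²S).
CL = 2 × 97.1 / (1.02 × 11.8² × 1.83) = 0.747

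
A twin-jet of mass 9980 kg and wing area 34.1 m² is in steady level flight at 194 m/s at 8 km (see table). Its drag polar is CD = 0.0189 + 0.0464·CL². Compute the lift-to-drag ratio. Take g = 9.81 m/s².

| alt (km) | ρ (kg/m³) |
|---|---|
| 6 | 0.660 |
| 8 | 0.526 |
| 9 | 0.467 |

At 8 km, from the table: ρ = 0.526 kg/m³.
Level flight ⇒ L = W = m·g = 9980 × 9.81 = 97904 N.
Dynamic pressure q = 0.5 × 0.526 × 194² = 9898 Pa.
CL = 2W/(ρv²S) = 2×97904/(0.526×194²×34.1) = 0.2901.
CD = 0.0189 + 0.0464 × 0.2901² = 0.0228.
L/D = CL/CD = 0.2901 / 0.0228 = 12.7

L/D = 12.7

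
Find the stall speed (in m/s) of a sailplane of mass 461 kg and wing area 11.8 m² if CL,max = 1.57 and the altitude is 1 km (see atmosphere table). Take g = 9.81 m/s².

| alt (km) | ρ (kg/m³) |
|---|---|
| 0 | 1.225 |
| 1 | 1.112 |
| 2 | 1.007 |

V_stall = 21 m/s

At 1 km, from the table: ρ = 1.112 kg/m³.
At stall, lift equals weight: L = W = m·g = 461 × 9.81 = 4522 N.
From L = ½ρV²S·CL,max = W: V_stall = √(2W/(ρSCL,max)) = √(2·4522/(1.112·11.8·1.57))
V_stall = √439 = 21 m/s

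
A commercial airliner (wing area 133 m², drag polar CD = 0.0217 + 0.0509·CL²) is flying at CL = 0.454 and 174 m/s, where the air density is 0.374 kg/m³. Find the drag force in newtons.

CD = 0.0217 + 0.0509 × 0.454² = 0.03219
D = ½ρv²S·CD = ½ × 0.374 × 174² × 133 × 0.03219 = 24200 N

D = 24200 N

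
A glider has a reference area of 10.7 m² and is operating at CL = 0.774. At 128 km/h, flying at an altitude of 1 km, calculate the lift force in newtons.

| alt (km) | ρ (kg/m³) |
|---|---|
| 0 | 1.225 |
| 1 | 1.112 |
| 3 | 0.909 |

At 1 km, from the table: ρ = 1.112 kg/m³.
Convert speed: v = 128 km/h ÷ 3.6 = 35.56 m/s.
Dynamic pressure q = ½ρv² = ½ × 1.112 × 35.56² = 702.9 Pa.
L = q·S·CL = 702.9 × 10.7 × 0.774 = 5820 N ≈ 5.82 kN

L = 5820 N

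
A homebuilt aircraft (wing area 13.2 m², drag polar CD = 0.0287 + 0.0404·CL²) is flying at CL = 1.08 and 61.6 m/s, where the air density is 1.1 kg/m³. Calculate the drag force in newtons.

D = 2090 N

CD = 0.0287 + 0.0404 × 1.08² = 0.07582
D = ½ρv²S·CD = ½ × 1.1 × 61.6² × 13.2 × 0.07582 = 2090 N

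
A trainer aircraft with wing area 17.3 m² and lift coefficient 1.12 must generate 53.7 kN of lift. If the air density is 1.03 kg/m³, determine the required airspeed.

v = 73.4 m/s

L = ½ρv²S·CL ⇒ v = √(2L/(ρ·S·CL))
v = √(2 × 53700 / (1.03 × 17.3 × 1.12)) = √5381 = 73.4 m/s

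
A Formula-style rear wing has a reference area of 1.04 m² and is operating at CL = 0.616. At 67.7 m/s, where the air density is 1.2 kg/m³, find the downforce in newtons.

L = 1760 N

L = ½ρv²S·CL = ½ × 1.2 × 67.7² × 1.04 × 0.616 = 1760 N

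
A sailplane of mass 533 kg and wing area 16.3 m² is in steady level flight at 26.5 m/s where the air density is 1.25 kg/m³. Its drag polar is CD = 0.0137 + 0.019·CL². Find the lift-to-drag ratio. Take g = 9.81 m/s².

L/D = 30.6

Level flight ⇒ L = W = m·g = 533 × 9.81 = 5228.7 N.
Dynamic pressure q = 0.5 × 1.25 × 26.5² = 438.9 Pa.
CL = 2W/(ρv²S) = 2×5228.7/(1.25×26.5²×16.3) = 0.7309.
CD = 0.0137 + 0.019 × 0.7309² = 0.02385.
L/D = CL/CD = 0.7309 / 0.02385 = 30.6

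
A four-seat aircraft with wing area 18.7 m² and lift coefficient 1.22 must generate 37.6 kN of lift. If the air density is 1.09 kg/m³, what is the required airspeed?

v = 55 m/s

L = ½ρv²S·CL ⇒ v = √(2L/(ρ·S·CL))
v = √(2 × 37600 / (1.09 × 18.7 × 1.22)) = √3024 = 55 m/s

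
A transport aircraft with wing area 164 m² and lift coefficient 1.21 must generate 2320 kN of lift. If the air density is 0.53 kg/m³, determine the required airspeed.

v = 210 m/s

L = ½ρv²S·CL ⇒ v = √(2L/(ρ·S·CL))
v = √(2 × 2.32×10^6 / (0.53 × 164 × 1.21)) = √44120 = 210 m/s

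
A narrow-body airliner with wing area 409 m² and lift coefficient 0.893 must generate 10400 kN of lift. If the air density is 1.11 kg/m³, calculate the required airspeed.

L = ½ρv²S·CL ⇒ v = √(2L/(ρ·S·CL))
v = √(2 × 1.04×10^7 / (1.11 × 409 × 0.893)) = √51310 = 227 m/s

v = 227 m/s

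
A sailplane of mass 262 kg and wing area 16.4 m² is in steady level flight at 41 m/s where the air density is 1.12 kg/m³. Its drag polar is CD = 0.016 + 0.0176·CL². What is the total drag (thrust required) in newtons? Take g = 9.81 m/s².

D = 255 N

Weight W = mg = 262 × 9.81 = 2570.2 N; in level flight L = W.
Dynamic pressure q = 0.5 × 1.12 × 41² = 941.4 Pa.
Required CL = L/(qS) = 2570.2/(941.4·16.4) = 0.1665.
CD = 0.016 + 0.0176 × 0.1665² = 0.01649.
D = q·S·CD = 941.4 × 16.4 × 0.01649 = 254.5 N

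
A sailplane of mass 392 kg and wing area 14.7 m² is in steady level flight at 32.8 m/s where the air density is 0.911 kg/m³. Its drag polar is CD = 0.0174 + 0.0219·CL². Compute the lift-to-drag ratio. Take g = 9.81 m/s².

L/D = 22.6

Weight W = mg = 392 × 9.81 = 3845.5 N; in level flight L = W.
q = ½ρv² = ½ × 0.911 × 32.8² = 490 Pa.
Required CL = L/(qS) = 3845.5/(490·14.7) = 0.5338.
CD = 0.0174 + 0.0219 × 0.5338² = 0.02364.
L/D = CL/CD = 0.5338 / 0.02364 = 22.6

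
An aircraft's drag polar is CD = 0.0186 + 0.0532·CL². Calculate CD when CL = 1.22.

CD = 0.0978

CD = 0.0186 + 0.0532 × 1.22² = 0.0186 + 0.07918 = 0.0978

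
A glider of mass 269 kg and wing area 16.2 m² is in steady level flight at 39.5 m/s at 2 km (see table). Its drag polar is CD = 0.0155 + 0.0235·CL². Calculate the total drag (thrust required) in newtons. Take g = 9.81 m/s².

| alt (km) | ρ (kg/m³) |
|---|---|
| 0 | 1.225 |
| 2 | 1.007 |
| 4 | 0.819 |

D = 210 N

At 2 km, from the table: ρ = 1.007 kg/m³.
Weight W = mg = 269 × 9.81 = 2638.9 N; in level flight L = W.
Dynamic pressure q = 0.5 × 1.007 × 39.5² = 785.6 Pa.
CL = 2W/(ρv²S) = 2×2638.9/(1.007×39.5²×16.2) = 0.2074.
CD = 0.0155 + 0.0235 × 0.2074² = 0.01651.
D = q·S·CD = 785.6 × 16.2 × 0.01651 = 210.1 N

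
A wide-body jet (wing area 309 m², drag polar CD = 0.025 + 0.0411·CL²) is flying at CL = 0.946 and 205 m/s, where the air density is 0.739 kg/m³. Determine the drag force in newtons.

D = 2.96×10^5 N

CD = 0.025 + 0.0411 × 0.946² = 0.06178
D = ½ρv²S·CD = ½ × 0.739 × 205² × 309 × 0.06178 = 2.96×10^5 N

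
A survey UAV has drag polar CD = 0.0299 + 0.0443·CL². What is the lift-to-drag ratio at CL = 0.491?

CD = 0.0299 + 0.0443 × 0.491² = 0.04058
L/D = CL/CD = 0.491 / 0.04058 = 12.1

L/D = 12.1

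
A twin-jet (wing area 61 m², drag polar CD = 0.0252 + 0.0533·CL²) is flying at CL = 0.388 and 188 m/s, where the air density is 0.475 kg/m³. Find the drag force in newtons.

D = 17000 N

CD = 0.0252 + 0.0533 × 0.388² = 0.03322
D = ½ρv²S·CD = ½ × 0.475 × 188² × 61 × 0.03322 = 17000 N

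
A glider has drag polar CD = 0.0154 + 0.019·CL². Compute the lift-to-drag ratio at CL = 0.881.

L/D = 29.2

CD = 0.0154 + 0.019 × 0.881² = 0.03015
L/D = CL/CD = 0.881 / 0.03015 = 29.2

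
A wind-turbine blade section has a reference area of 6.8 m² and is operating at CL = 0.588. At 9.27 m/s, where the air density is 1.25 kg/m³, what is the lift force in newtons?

Dynamic pressure q = ½ρv² = ½ × 1.25 × 9.27² = 53.71 Pa.
L = q·S·CL = 53.71 × 6.8 × 0.588 = 215 N

L = 215 N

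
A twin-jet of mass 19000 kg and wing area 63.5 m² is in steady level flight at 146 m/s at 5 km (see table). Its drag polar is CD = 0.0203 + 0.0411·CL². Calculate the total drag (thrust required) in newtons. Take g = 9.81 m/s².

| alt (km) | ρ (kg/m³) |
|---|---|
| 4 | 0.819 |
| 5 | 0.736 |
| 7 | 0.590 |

D = 13000 N

At 5 km, from the table: ρ = 0.736 kg/m³.
In steady level flight, lift balances weight: W = mg = 19000 × 9.81 = 1.8639×10^5 N.
q = ½ρv² = ½ × 0.736 × 146² = 7844 Pa.
Required CL = L/(qS) = 1.8639×10^5/(7844·63.5) = 0.3742.
CD = 0.0203 + 0.0411 × 0.3742² = 0.02605.
D = q·S·CD = 7844 × 63.5 × 0.02605 = 12980 N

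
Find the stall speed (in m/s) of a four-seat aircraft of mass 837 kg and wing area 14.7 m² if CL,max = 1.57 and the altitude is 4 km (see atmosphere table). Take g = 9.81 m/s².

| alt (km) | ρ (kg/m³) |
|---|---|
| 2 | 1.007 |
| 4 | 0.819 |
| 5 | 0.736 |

At 4 km, from the table: ρ = 0.819 kg/m³.
Stall occurs when L = W at CL,max. W = mg = 837 × 9.81 = 8211 N.
From L = ½ρV²S·CL,max = W: V_stall = √(2W/(ρSCL,max)) = √(2·8211/(0.819·14.7·1.57))
V_stall = √868.8 = 29.5 m/s

V_stall = 29.5 m/s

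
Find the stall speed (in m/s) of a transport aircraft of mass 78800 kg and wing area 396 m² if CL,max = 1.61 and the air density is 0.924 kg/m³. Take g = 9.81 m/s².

V_stall = 51.2 m/s

Stall occurs when L = W at CL,max. W = mg = 78800 × 9.81 = 7.73×10^5 N.
From L = ½ρV²S·CL,max = W: V_stall = √(2W/(ρSCL,max)) = √(2·7.73×10^5/(0.924·396·1.61))
V_stall = √2624 = 51.2 m/s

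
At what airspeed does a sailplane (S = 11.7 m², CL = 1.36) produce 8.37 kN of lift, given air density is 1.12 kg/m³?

v = 30.6 m/s

L = ½ρv²S·CL ⇒ v = √(2L/(ρ·S·CL))
v = √(2 × 8370 / (1.12 × 11.7 × 1.36)) = √939.3 = 30.6 m/s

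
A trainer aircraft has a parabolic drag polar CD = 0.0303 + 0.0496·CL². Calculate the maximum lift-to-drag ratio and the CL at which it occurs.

(L/D)max = 12.9, at CL = 0.782

For CD = CD0 + K·CL², (L/D)max occurs at CL* = √(CD0/K) and equals 1/(2√(K·CD0)).
(L/D)max = 1/(2√(0.0496 × 0.0303)) = 1/(2 × 0.03877) = 12.9
CL* = √(0.0303/0.0496) = 0.782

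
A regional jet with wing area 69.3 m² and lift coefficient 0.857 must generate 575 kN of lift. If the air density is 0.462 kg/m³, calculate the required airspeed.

L = ½ρv²S·CL ⇒ v = √(2L/(ρ·S·CL))
v = √(2 × 5.75×10^5 / (0.462 × 69.3 × 0.857)) = √41910 = 205 m/s

v = 205 m/s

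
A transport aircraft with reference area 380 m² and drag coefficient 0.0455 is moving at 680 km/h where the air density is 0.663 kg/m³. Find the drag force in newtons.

D = 2.04×10^5 N

Convert speed: v = 680 km/h ÷ 3.6 = 188.9 m/s.
D = ½ρv²S·CD = ½ × 0.663 × 188.9² × 380 × 0.0455 = 2.04×10^5 N ≈ 204 kN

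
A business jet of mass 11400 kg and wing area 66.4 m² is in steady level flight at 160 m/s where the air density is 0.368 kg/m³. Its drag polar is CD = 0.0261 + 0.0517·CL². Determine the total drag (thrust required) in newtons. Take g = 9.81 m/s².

D = 10200 N

In steady level flight, lift balances weight: W = mg = 11400 × 9.81 = 1.1183×10^5 N.
q = ½ρv² = ½ × 0.368 × 160² = 4710 Pa.
CL = 2W/(ρv²S) = 2×1.1183×10^5/(0.368×160²×66.4) = 0.3576.
CD = 0.0261 + 0.0517 × 0.3576² = 0.03271.
D = q·S·CD = 4710 × 66.4 × 0.03271 = 10230 N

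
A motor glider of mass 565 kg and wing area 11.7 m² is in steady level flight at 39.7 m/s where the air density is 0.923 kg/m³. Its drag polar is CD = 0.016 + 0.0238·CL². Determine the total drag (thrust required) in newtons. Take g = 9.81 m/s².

D = 222 N

In steady level flight, lift balances weight: W = mg = 565 × 9.81 = 5542.7 N.
q = ½ρv² = ½ × 0.923 × 39.7² = 727.4 Pa.
Required CL = L/(qS) = 5542.7/(727.4·11.7) = 0.6513.
CD = 0.016 + 0.0238 × 0.6513² = 0.0261.
D = q·S·CD = 727.4 × 11.7 × 0.0261 = 222.1 N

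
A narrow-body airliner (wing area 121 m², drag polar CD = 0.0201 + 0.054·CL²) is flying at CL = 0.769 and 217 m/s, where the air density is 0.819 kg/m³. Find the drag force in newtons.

CD = 0.0201 + 0.054 × 0.769² = 0.05203
D = ½ρv²S·CD = ½ × 0.819 × 217² × 121 × 0.05203 = 1.21×10^5 N

D = 1.21×10^5 N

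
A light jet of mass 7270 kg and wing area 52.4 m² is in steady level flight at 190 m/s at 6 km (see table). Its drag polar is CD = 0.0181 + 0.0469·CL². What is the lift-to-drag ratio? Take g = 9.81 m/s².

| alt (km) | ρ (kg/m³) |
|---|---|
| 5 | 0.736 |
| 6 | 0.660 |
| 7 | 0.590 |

At 6 km, from the table: ρ = 0.660 kg/m³.
Level flight ⇒ L = W = m·g = 7270 × 9.81 = 71319 N.
Dynamic pressure q = 0.5 × 0.66 × 190² = 11910 Pa.
CL = W/(q·S) = 71319 / (11910 × 52.4) = 0.1142.
CD = 0.0181 + 0.0469 × 0.1142² = 0.01871.
L/D = CL/CD = 0.1142 / 0.01871 = 6.11

L/D = 6.11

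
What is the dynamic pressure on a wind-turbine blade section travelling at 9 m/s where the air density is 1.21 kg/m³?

q = ½ρv² = ½ × 1.21 × 9² = 49 Pa

q = 49 Pa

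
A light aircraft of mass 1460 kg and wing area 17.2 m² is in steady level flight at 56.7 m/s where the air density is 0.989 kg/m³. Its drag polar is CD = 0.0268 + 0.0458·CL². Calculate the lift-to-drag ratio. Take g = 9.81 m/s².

In steady level flight, lift balances weight: W = mg = 1460 × 9.81 = 14323 N.
q = ½ρv² = ½ × 0.989 × 56.7² = 1590 Pa.
CL = W/(q·S) = 14323 / (1590 × 17.2) = 0.5238.
CD = 0.0268 + 0.0458 × 0.5238² = 0.03937.
L/D = CL/CD = 0.5238 / 0.03937 = 13.3

L/D = 13.3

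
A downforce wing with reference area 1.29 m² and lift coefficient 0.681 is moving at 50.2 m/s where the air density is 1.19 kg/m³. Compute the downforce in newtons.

L = 1320 N

Dynamic pressure q = ½ρv² = ½ × 1.19 × 50.2² = 1499 Pa.
L = q·S·CL = 1499 × 1.29 × 0.681 = 1320 N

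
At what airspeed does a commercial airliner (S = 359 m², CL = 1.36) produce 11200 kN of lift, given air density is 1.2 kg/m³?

v = 196 m/s

L = ½ρv²S·CL ⇒ v = √(2L/(ρ·S·CL))
v = √(2 × 1.12×10^7 / (1.2 × 359 × 1.36)) = √38230 = 196 m/s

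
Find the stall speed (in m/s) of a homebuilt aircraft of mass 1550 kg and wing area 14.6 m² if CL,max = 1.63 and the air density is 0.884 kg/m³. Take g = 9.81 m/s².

V_stall = 38 m/s

At stall, lift equals weight: L = W = m·g = 1550 × 9.81 = 15210 N.
From L = ½ρV²S·CL,max = W: V_stall = √(2W/(ρSCL,max)) = √(2·15210/(0.884·14.6·1.63))
V_stall = √1446 = 38 m/s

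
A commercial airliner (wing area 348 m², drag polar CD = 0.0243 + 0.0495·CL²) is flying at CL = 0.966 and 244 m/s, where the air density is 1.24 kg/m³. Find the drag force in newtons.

D = 9.05×10^5 N

CD = 0.0243 + 0.0495 × 0.966² = 0.07049
D = ½ρv²S·CD = ½ × 1.24 × 244² × 348 × 0.07049 = 9.05×10^5 N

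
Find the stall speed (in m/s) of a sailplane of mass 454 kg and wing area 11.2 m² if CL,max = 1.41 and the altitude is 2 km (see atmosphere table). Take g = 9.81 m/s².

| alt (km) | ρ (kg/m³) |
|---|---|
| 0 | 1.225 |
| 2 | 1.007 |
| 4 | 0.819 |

V_stall = 23.7 m/s

At 2 km, from the table: ρ = 1.007 kg/m³.
Weight W = mg = 454 × 9.81 = 4454 N.
From L = ½ρV²S·CL,max = W: V_stall = √(2W/(ρSCL,max)) = √(2·4454/(1.007·11.2·1.41))
V_stall = √560.1 = 23.7 m/s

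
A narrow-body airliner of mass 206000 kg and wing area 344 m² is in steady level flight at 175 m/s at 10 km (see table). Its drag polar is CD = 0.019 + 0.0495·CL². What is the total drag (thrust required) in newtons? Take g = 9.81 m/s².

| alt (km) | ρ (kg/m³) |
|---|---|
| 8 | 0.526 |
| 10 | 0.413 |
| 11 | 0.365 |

D = 1.34×10^5 N

At 10 km, from the table: ρ = 0.413 kg/m³.
Level flight ⇒ L = W = m·g = 206000 × 9.81 = 2.0209×10^6 N.
Dynamic pressure q = 0.5 × 0.413 × 175² = 6324 Pa.
Required CL = L/(qS) = 2.0209×10^6/(6324·344) = 0.9289.
CD = 0.019 + 0.0495 × 0.9289² = 0.06171.
D = q·S·CD = 6324 × 344 × 0.06171 = 1.343×10^5 N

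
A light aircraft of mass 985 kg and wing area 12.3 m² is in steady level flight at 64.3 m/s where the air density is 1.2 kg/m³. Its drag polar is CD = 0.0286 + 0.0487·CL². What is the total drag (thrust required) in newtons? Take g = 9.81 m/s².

Weight W = mg = 985 × 9.81 = 9662.9 N; in level flight L = W.
Dynamic pressure q = 0.5 × 1.2 × 64.3² = 2481 Pa.
Required CL = L/(qS) = 9662.9/(2481·12.3) = 0.3167.
CD = 0.0286 + 0.0487 × 0.3167² = 0.03348.
D = q·S·CD = 2481 × 12.3 × 0.03348 = 1022 N

D = 1020 N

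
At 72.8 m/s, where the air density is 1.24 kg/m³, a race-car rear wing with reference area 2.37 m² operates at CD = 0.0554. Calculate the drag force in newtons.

D = 431 N

Dynamic pressure q = ½ρv² = ½ × 1.24 × 72.8² = 3286 Pa.
D = q·S·CD = 3286 × 2.37 × 0.0554 = 431 N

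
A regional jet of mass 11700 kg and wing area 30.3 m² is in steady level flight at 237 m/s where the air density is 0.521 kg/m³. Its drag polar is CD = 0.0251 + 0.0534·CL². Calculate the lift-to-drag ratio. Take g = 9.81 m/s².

L/D = 9.03

Weight W = mg = 11700 × 9.81 = 1.1478×10^5 N; in level flight L = W.
q = ½ρv² = ½ × 0.521 × 237² = 14630 Pa.
Required CL = L/(qS) = 1.1478×10^5/(14630·30.3) = 0.2589.
CD = 0.0251 + 0.0534 × 0.2589² = 0.02868.
L/D = CL/CD = 0.2589 / 0.02868 = 9.03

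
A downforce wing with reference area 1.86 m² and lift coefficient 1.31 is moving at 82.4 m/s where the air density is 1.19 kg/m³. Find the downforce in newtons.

L = ½ρv²S·CL = ½ × 1.19 × 82.4² × 1.86 × 1.31 = 9840 N ≈ 9.84 kN

L = 9840 N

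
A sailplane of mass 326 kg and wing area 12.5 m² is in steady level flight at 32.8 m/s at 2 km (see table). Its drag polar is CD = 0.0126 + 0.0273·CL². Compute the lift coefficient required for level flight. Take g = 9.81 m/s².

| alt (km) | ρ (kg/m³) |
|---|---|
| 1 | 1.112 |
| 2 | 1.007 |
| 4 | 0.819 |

At 2 km, from the table: ρ = 1.007 kg/m³.
Weight W = mg = 326 × 9.81 = 3198.1 N; in level flight L = W.
Dynamic pressure q = 0.5 × 1.007 × 32.8² = 541.7 Pa.
Required CL = L/(qS) = 3198.1/(541.7·12.5) = 0.4723.

CL = 0.472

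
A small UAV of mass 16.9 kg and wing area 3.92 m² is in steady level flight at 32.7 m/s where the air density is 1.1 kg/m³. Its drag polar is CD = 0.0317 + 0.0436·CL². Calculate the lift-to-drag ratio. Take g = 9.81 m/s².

Weight W = mg = 16.9 × 9.81 = 165.79 N; in level flight L = W.
Dynamic pressure q = 0.5 × 1.1 × 32.7² = 588.1 Pa.
CL = 2W/(ρv²S) = 2×165.79/(1.1×32.7²×3.92) = 0.07191.
CD = 0.0317 + 0.0436 × 0.07191² = 0.03193.
L/D = CL/CD = 0.07191 / 0.03193 = 2.25

L/D = 2.25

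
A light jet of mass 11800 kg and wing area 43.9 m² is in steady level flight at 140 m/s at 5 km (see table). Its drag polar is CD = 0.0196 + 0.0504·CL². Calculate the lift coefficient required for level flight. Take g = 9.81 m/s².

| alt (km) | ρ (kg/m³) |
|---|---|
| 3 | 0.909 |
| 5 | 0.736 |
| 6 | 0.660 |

At 5 km, from the table: ρ = 0.736 kg/m³.
In steady level flight, lift balances weight: W = mg = 11800 × 9.81 = 1.1576×10^5 N.
Dynamic pressure q = 0.5 × 0.736 × 140² = 7213 Pa.
Required CL = L/(qS) = 1.1576×10^5/(7213·43.9) = 0.3656.

CL = 0.366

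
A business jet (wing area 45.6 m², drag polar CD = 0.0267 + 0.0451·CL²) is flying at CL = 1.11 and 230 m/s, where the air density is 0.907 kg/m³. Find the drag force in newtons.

CD = 0.0267 + 0.0451 × 1.11² = 0.08227
D = ½ρv²S·CD = ½ × 0.907 × 230² × 45.6 × 0.08227 = 90000 N

D = 90000 N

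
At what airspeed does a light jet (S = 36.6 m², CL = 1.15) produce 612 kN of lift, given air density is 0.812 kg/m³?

v = 189 m/s

L = ½ρv²S·CL ⇒ v = √(2L/(ρ·S·CL))
v = √(2 × 6.12×10^5 / (0.812 × 36.6 × 1.15)) = √35810 = 189 m/s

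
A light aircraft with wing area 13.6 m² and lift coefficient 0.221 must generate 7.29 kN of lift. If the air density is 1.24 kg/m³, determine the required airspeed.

v = 62.5 m/s

L = ½ρv²S·CL ⇒ v = √(2L/(ρ·S·CL))
v = √(2 × 7290 / (1.24 × 13.6 × 0.221)) = √3912 = 62.5 m/s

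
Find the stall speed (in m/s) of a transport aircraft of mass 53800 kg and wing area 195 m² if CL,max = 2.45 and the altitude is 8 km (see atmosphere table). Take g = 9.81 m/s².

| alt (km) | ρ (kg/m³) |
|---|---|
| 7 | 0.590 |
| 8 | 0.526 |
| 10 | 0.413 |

V_stall = 64.8 m/s

At 8 km, from the table: ρ = 0.526 kg/m³.
Stall occurs when L = W at CL,max. W = mg = 53800 × 9.81 = 5.278×10^5 N.
From L = ½ρV²S·CL,max = W: V_stall = √(2W/(ρSCL,max)) = √(2·5.278×10^5/(0.526·195·2.45))
V_stall = √4200 = 64.8 m/s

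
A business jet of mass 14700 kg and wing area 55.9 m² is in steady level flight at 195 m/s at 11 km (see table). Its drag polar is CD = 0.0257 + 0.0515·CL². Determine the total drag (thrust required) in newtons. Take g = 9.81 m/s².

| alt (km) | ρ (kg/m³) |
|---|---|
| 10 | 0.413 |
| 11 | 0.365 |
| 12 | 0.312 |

D = 12700 N

At 11 km, from the table: ρ = 0.365 kg/m³.
In steady level flight, lift balances weight: W = mg = 14700 × 9.81 = 1.4421×10^5 N.
Dynamic pressure q = 0.5 × 0.365 × 195² = 6940 Pa.
CL = 2W/(ρv²S) = 2×1.4421×10^5/(0.365×195²×55.9) = 0.3717.
CD = 0.0257 + 0.0515 × 0.3717² = 0.03282.
D = q·S·CD = 6940 × 55.9 × 0.03282 = 12730 N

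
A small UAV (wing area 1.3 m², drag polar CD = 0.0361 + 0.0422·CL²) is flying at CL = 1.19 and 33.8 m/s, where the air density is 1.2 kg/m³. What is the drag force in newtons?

CD = 0.0361 + 0.0422 × 1.19² = 0.09586
D = ½ρv²S·CD = ½ × 1.2 × 33.8² × 1.3 × 0.09586 = 85.4 N

D = 85.4 N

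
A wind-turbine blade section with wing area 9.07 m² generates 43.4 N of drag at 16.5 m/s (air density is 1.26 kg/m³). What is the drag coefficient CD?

CD = 0.0279

From D = ½ρv²S·CD, rearranging gives CD = 2D/(ρv²S).
CD = 2 × 43.4 / (1.26 × 16.5² × 9.07) = 0.0279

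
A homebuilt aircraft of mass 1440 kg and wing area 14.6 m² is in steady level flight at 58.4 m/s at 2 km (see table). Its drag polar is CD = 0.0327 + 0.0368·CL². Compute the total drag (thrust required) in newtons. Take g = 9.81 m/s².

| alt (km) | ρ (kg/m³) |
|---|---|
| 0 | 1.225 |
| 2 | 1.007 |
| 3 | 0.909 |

D = 1110 N

At 2 km, from the table: ρ = 1.007 kg/m³.
Level flight ⇒ L = W = m·g = 1440 × 9.81 = 14126 N.
q = ½ρv² = ½ × 1.007 × 58.4² = 1717 Pa.
CL = W/(q·S) = 14126 / (1717 × 14.6) = 0.5634.
CD = 0.0327 + 0.0368 × 0.5634² = 0.04438.
D = q·S·CD = 1717 × 14.6 × 0.04438 = 1113 N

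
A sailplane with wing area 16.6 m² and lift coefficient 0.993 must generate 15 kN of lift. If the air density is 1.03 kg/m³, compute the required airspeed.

L = ½ρv²S·CL ⇒ v = √(2L/(ρ·S·CL))
v = √(2 × 15000 / (1.03 × 16.6 × 0.993)) = √1767 = 42 m/s

v = 42 m/s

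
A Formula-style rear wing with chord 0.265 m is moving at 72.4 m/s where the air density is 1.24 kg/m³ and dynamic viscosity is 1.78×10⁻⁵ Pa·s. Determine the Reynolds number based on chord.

Re = 1.34×10^6

Re = ρ·v·c/μ = 1.24 × 72.4 × 0.265 / (1.78×10⁻⁵) = 1.34×10^6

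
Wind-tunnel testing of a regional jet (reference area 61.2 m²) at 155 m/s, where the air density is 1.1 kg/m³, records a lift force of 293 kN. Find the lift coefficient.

From L = ½ρv²S·CL, rearranging gives CL = 2L/(ρv²S).
CL = 2 × 2.93×10^5 / (1.1 × 155² × 61.2) = 0.362

CL = 0.362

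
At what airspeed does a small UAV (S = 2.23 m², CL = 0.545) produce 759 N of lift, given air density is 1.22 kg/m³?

L = ½ρv²S·CL ⇒ v = √(2L/(ρ·S·CL))
v = √(2 × 759 / (1.22 × 2.23 × 0.545)) = √1024 = 32 m/s

v = 32 m/s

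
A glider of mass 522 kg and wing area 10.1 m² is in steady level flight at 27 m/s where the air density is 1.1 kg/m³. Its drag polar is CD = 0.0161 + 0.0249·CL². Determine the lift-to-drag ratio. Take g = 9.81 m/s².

L/D = 22.6

In steady level flight, lift balances weight: W = mg = 522 × 9.81 = 5120.8 N.
q = ½ρv² = ½ × 1.1 × 27² = 401 Pa.
CL = W/(q·S) = 5120.8 / (401 × 10.1) = 1.265.
CD = 0.0161 + 0.0249 × 1.265² = 0.05592.
L/D = CL/CD = 1.265 / 0.05592 = 22.6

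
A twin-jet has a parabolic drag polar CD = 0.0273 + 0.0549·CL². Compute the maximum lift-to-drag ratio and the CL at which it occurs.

(L/D)max = 12.9, at CL = 0.705

For CD = CD0 + K·CL², (L/D)max occurs at CL* = √(CD0/K) and equals 1/(2√(K·CD0)).
(L/D)max = 1/(2√(0.0549 × 0.0273)) = 1/(2 × 0.03871) = 12.9
CL* = √(0.0273/0.0549) = 0.705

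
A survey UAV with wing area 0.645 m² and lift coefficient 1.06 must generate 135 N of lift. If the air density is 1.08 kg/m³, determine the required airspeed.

v = 19.1 m/s

L = ½ρv²S·CL ⇒ v = √(2L/(ρ·S·CL))
v = √(2 × 135 / (1.08 × 0.645 × 1.06)) = √365.7 = 19.1 m/s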